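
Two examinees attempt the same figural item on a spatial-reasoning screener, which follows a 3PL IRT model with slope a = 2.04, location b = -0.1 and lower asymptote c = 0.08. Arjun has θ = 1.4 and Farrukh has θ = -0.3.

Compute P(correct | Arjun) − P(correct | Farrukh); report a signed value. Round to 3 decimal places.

P(θ) = c + (1 − c) · 1 / (1 + exp(−a(θ − b)))
P(Arjun) = 0.9588  [exponent 3.0600]
P(Farrukh) = 0.4474  [exponent -0.4080]
Difference = 0.9588 − 0.4474 = 0.5114

0.511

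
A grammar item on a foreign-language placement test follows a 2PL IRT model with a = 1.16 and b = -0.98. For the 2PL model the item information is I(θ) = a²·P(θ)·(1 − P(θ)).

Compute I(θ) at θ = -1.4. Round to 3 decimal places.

0.317

P = 1/(1+e^{0.4872}) = 0.3806
P(1−P) = 0.3806 × 0.6194 = 0.2357
I = a² × P(1−P) = 1.16² × 0.2357 = 0.31720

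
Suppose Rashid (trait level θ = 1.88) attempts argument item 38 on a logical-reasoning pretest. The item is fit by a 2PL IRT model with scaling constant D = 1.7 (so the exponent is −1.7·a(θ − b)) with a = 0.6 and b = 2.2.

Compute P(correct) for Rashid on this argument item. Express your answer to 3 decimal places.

P(θ) = 1 / (1 + exp(−D·a(θ − b)))
Exponent: 1.7 × 0.6 × (1.88 − 2.2) = -0.3264
1/(1 + e^{0.3264}) = 0.4191
P = 0.4191

0.419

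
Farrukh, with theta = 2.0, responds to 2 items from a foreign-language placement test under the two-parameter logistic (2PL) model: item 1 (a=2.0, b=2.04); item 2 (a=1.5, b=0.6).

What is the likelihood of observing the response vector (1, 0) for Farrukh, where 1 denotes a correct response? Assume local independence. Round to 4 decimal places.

P(theta) = 1 / (1 + exp(−a(theta − b)))
P_1 = 1/(1+e^{0.0800}) = 0.4800
P_2 = 1/(1+e^{-2.1000}) = 0.8909
L = P_1 × (1−P_2) = 0.4800 × 0.1091 = 0.05237

0.0524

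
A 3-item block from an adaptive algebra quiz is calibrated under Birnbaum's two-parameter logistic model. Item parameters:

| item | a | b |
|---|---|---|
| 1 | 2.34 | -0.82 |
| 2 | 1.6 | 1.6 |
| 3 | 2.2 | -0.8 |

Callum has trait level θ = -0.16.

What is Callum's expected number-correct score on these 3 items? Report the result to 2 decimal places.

1.68

P(θ) = 1 / (1 + exp(−a(θ − b)))
P_1 = 1/(1+e^{-1.5444}) = 0.8241
P_2 = 1/(1+e^{2.8160}) = 0.0565
P_3 = 1/(1+e^{-1.4080}) = 0.8035
E[score] = 0.8241 + 0.0565 + 0.8035 = 1.6840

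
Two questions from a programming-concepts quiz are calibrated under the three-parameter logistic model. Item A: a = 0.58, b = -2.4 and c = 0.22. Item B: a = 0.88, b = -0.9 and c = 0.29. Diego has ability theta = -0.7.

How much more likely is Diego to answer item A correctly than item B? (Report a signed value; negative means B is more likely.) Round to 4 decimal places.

0.1119

P(theta) = c + (1 − c) · 1 / (1 + exp(−a(theta − b)))
P_A = 0.7881
P_B = 0.6762
P_A − P_B = 0.1119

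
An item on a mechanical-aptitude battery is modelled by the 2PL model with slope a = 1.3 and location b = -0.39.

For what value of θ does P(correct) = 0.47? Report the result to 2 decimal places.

-0.48

P(θ) = 1 / (1 + exp(−a(θ − b)))
logit = ln(0.4700/0.5300) = -0.1201
θ = b + logit/(a) = -0.39 + (-0.1201)/1.3000 = -0.4824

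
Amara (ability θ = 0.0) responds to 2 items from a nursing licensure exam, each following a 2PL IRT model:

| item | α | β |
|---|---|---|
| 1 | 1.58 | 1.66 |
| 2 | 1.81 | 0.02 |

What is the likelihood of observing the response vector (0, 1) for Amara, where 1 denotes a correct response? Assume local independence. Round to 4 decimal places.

0.4577

P(θ) = 1 / (1 + exp(−α(θ − β)))
P_1 = 1/(1+e^{2.6228}) = 0.0677
P_2 = 1/(1+e^{0.0362}) = 0.4910
L = (1−P_1) × P_2 = 0.9323 × 0.4910 = 0.45772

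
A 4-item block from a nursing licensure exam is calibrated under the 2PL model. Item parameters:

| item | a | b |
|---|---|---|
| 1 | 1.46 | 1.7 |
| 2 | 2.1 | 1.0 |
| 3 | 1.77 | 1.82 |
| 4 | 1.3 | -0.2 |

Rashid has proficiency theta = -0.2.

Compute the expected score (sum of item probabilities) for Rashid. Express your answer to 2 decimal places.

P(theta) = 1 / (1 + exp(−a(theta − b)))
P_1 = 1/(1+e^{2.7740}) = 0.0587
P_2 = 1/(1+e^{2.5200}) = 0.0745
P_3 = 1/(1+e^{3.5754}) = 0.0272
P_4 = 1/(1+e^{0.0000}) = 0.5000
E[score] = 0.0587 + 0.0745 + 0.0272 + 0.5000 = 0.6605

0.66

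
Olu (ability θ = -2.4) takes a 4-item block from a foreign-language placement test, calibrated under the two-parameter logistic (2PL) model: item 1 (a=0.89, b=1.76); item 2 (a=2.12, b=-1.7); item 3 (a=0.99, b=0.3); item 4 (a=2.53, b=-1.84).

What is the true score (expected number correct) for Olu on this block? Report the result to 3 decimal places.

P(θ) = 1 / (1 + exp(−a(θ − b)))
P_1 = 1/(1+e^{3.7024}) = 0.0241
P_2 = 1/(1+e^{1.4840}) = 0.1848
P_3 = 1/(1+e^{2.6730}) = 0.0646
P_4 = 1/(1+e^{1.4168}) = 0.1952
E[score] = 0.0241 + 0.1848 + 0.0646 + 0.1952 = 0.4686

0.469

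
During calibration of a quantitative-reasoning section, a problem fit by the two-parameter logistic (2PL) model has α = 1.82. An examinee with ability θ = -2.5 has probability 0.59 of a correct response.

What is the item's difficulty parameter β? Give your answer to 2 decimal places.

P(θ) = 1 / (1 + exp(−α(θ − β)))
logit(0.59) = ln(0.59/0.41) = 0.3640
β = θ − logit/(α) = -2.5 − 0.3640/1.8200 = -2.7000

-2.70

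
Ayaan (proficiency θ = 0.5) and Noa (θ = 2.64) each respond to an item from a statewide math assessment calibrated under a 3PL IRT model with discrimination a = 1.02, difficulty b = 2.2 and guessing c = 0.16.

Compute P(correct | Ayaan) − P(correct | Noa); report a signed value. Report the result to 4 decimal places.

P(θ) = c + (1 − c) · 1 / (1 + exp(−a(θ − b)))
P(Ayaan) = 0.2861  [exponent -1.7340]
P(Noa) = 0.6727  [exponent 0.4488]
Difference = 0.2861 − 0.6727 = -0.3866

-0.3866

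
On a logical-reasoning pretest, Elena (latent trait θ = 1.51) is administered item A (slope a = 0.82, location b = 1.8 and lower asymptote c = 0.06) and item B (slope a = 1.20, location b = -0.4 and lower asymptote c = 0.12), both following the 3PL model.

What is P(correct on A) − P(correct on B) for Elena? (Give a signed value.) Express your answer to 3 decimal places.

-0.445

P(θ) = c + (1 − c) · 1 / (1 + exp(−a(θ − b)))
P_A = 0.4744
P_B = 0.9192
P_A − P_B = -0.4448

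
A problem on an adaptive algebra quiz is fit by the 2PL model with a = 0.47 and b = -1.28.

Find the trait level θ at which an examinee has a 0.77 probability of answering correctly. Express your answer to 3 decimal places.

P(θ) = 1 / (1 + exp(−a(θ − b)))
logit = ln(0.7700/0.2300) = 1.2083
θ = b + logit/(a) = -1.28 + 1.2083/0.4700 = 1.2909

1.291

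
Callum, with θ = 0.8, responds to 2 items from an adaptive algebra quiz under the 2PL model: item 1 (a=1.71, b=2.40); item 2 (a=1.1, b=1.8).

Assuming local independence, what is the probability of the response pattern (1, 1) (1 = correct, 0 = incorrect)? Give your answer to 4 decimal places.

0.0152

P(θ) = 1 / (1 + exp(−a(θ − b)))
P_1 = 1/(1+e^{2.7360}) = 0.0609
P_2 = 1/(1+e^{1.1000}) = 0.2497
L = P_1 × P_2 = 0.0609 × 0.2497 = 0.01520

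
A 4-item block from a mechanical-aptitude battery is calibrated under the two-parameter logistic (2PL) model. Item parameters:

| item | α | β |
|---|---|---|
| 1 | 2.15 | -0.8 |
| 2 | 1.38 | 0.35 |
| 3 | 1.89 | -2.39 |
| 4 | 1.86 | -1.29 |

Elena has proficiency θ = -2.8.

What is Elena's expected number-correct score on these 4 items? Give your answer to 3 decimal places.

P(θ) = 1 / (1 + exp(−α(θ − β)))
P_1 = 1/(1+e^{4.3000}) = 0.0134
P_2 = 1/(1+e^{4.3470}) = 0.0128
P_3 = 1/(1+e^{0.7749}) = 0.3154
P_4 = 1/(1+e^{2.8086}) = 0.0569
E[score] = 0.0134 + 0.0128 + 0.3154 + 0.0569 = 0.3984

0.398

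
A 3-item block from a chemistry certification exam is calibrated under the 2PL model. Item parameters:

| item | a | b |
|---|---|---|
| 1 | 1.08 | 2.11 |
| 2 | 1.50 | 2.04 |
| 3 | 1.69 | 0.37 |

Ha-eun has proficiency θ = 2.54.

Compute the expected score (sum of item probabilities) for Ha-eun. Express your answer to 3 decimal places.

P(θ) = 1 / (1 + exp(−a(θ − b)))
P_1 = 1/(1+e^{-0.4644}) = 0.6141
P_2 = 1/(1+e^{-0.7500}) = 0.6792
P_3 = 1/(1+e^{-3.6673}) = 0.9751
E[score] = 0.6141 + 0.6792 + 0.9751 = 2.2683

2.268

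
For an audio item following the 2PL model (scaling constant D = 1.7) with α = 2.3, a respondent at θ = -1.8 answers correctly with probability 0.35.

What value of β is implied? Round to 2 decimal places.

-1.64

P(θ) = 1 / (1 + exp(−D·α(θ − β)))
logit(0.35) = ln(0.35/0.65) = -0.6190
β = θ − logit/(1.7·α) = -1.8 − (-0.6190)/3.9100 = -1.6417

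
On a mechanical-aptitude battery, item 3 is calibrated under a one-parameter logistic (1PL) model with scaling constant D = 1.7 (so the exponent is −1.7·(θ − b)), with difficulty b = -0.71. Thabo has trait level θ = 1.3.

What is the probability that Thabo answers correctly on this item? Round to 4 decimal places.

P(θ) = 1 / (1 + exp(−D·(θ − b)))
Exponent: 1.7 × (1.3 − (-0.71)) = 3.4170
1/(1 + e^{-3.4170}) = 0.9682
P = 0.9682

0.9682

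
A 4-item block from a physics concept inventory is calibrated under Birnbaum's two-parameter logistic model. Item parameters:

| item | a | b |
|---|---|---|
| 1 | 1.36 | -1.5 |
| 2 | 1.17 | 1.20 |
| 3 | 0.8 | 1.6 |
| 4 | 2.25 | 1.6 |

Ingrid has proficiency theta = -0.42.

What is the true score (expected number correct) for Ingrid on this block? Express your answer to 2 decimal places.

P(theta) = 1 / (1 + exp(−a(theta − b)))
P_1 = 1/(1+e^{-1.4688}) = 0.8129
P_2 = 1/(1+e^{1.8954}) = 0.1306
P_3 = 1/(1+e^{1.6160}) = 0.1658
P_4 = 1/(1+e^{4.5450}) = 0.0105
E[score] = 0.8129 + 0.1306 + 0.1658 + 0.0105 = 1.1198

1.12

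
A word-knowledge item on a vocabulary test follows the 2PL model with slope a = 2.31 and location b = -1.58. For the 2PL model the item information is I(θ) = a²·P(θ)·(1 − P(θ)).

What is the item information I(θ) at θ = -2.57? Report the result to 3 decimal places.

0.447

P = 1/(1+e^{2.2869}) = 0.0922
P(1−P) = 0.0922 × 0.9078 = 0.0837
I = a² × P(1−P) = 2.31² × 0.0837 = 0.44669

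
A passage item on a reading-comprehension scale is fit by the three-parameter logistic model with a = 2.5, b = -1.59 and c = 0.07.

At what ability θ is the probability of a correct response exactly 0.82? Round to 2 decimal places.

P(θ) = c + (1 − c) · 1 / (1 + exp(−a(θ − b)))
Remove guessing floor: (0.82 − 0.07)/(1 − 0.07) = 0.8065
logit = ln(0.8065/0.1935) = 1.4271
θ = b + logit/(a) = -1.59 + 1.4271/2.5000 = -1.0192

-1.02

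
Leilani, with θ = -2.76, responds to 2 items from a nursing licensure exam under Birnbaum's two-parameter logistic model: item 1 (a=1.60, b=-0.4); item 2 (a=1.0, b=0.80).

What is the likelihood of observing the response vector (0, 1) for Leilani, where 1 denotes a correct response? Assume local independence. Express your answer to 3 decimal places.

P(θ) = 1 / (1 + exp(−a(θ − b)))
P_1 = 1/(1+e^{3.7760}) = 0.0224
P_2 = 1/(1+e^{3.5600}) = 0.0277
L = (1−P_1) × P_2 = 0.9776 × 0.0277 = 0.02703

0.027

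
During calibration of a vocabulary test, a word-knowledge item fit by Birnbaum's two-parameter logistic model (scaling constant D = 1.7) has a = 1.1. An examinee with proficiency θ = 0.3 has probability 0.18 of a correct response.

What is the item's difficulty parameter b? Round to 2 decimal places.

1.11

P(θ) = 1 / (1 + exp(−D·a(θ − b)))
logit(0.18) = ln(0.18/0.82) = -1.5163
b = θ − logit/(1.7·a) = 0.3 − (-1.5163)/1.8700 = 1.1109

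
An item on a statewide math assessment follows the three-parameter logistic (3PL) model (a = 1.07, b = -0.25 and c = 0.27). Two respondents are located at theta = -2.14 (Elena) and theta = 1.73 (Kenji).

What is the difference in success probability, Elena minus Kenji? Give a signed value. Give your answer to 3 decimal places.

-0.566

P(theta) = c + (1 − c) · 1 / (1 + exp(−a(theta − b)))
P(Elena) = 0.3553  [exponent -2.0223]
P(Kenji) = 0.9217  [exponent 2.1186]
Difference = 0.3553 − 0.9217 = -0.5663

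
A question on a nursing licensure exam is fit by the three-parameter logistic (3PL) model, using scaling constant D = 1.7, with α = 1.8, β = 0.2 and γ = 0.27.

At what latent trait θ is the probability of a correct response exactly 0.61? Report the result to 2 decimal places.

0.16

P(θ) = γ + (1 − γ) · 1 / (1 + exp(−D·α(θ − β)))
Remove guessing floor: (0.61 − 0.27)/(1 − 0.27) = 0.4658
logit = ln(0.4658/0.5342) = -0.1372
θ = β + logit/(1.7·α) = 0.2 + (-0.1372)/3.0600 = 0.1552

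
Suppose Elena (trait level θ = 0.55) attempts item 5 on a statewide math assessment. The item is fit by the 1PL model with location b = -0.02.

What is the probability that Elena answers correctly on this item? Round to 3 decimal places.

0.639

P(θ) = 1 / (1 + exp(−(θ − b)))
Exponent: (0.55 − (-0.02)) = 0.5700
1/(1 + e^{-0.5700}) = 0.6388
P = 0.6388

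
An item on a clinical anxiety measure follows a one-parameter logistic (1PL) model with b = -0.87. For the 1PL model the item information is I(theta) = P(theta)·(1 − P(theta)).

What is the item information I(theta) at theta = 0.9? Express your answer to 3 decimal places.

P = 1/(1+e^{-1.7700}) = 0.8545
P(1−P) = 0.8545 × 0.1455 = 0.1244
I = P(1−P) = 0.12436

0.124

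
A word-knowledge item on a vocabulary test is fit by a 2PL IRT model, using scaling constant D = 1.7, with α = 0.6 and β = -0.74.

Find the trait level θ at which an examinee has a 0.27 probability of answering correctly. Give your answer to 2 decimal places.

-1.72

P(θ) = 1 / (1 + exp(−D·α(θ − β)))
logit = ln(0.2700/0.7300) = -0.9946
θ = β + logit/(1.7·α) = -0.74 + (-0.9946)/1.0200 = -1.7151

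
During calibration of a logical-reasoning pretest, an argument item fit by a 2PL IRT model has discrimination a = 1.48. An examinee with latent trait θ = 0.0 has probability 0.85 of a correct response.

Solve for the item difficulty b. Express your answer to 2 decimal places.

P(θ) = 1 / (1 + exp(−a(θ − b)))
logit(0.85) = ln(0.85/0.15) = 1.7346
b = θ − logit/(a) = 0.0 − 1.7346/1.4800 = -1.1720

-1.17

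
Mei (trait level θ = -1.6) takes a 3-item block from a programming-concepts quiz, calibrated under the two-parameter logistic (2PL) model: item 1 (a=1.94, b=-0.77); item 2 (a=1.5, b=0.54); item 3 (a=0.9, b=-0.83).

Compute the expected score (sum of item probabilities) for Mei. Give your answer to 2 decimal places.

0.54

P(θ) = 1 / (1 + exp(−a(θ − b)))
P_1 = 1/(1+e^{1.6102}) = 0.1666
P_2 = 1/(1+e^{3.2100}) = 0.0388
P_3 = 1/(1+e^{0.6930}) = 0.3334
E[score] = 0.1666 + 0.0388 + 0.3334 = 0.5387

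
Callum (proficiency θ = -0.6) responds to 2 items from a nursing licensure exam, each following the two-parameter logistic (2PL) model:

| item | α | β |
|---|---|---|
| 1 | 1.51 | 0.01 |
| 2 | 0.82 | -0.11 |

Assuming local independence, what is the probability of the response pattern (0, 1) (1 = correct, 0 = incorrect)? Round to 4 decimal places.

0.2867

P(θ) = 1 / (1 + exp(−α(θ − β)))
P_1 = 1/(1+e^{0.9211}) = 0.2847
P_2 = 1/(1+e^{0.4018}) = 0.4009
L = (1−P_1) × P_2 = 0.7153 × 0.4009 = 0.28674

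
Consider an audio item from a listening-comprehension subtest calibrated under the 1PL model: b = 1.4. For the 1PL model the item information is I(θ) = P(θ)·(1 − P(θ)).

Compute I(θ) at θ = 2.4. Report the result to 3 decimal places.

P = 1/(1+e^{-1.0000}) = 0.7311
P(1−P) = 0.7311 × 0.2689 = 0.1966
I = P(1−P) = 0.19661

0.197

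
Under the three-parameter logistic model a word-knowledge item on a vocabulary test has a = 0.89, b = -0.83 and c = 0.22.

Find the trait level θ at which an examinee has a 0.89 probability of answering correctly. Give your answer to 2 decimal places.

P(θ) = c + (1 − c) · 1 / (1 + exp(−a(θ − b)))
Remove guessing floor: (0.89 − 0.22)/(1 − 0.22) = 0.8590
logit = ln(0.8590/0.1410) = 1.8068
θ = b + logit/(a) = -0.83 + 1.8068/0.8900 = 1.2001

1.20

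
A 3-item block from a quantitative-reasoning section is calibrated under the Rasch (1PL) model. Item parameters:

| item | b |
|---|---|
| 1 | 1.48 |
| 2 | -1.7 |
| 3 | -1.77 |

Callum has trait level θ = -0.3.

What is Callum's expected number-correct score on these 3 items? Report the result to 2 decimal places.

1.76

P(θ) = 1 / (1 + exp(−(θ − b)))
P_1 = 1/(1+e^{1.7800}) = 0.1443
P_2 = 1/(1+e^{-1.4000}) = 0.8022
P_3 = 1/(1+e^{-1.4700}) = 0.8131
E[score] = 0.1443 + 0.8022 + 0.8131 = 1.7595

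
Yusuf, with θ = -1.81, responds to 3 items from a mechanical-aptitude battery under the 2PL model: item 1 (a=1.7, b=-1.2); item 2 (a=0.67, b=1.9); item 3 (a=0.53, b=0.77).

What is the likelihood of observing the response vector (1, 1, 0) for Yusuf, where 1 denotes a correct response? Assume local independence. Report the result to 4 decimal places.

0.0160

P(θ) = 1 / (1 + exp(−a(θ − b)))
P_1 = 1/(1+e^{1.0370}) = 0.2617
P_2 = 1/(1+e^{2.4857}) = 0.0769
P_3 = 1/(1+e^{1.3674}) = 0.2030
L = P_1 × P_2 × (1−P_3) = 0.2617 × 0.0769 × 0.7970 = 0.01603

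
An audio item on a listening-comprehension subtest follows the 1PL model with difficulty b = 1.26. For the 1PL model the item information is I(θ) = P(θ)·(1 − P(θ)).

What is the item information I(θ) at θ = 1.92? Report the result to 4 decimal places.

P = 1/(1+e^{-0.6600}) = 0.6593
P(1−P) = 0.6593 × 0.3407 = 0.2246
I = P(1−P) = 0.22464

0.2246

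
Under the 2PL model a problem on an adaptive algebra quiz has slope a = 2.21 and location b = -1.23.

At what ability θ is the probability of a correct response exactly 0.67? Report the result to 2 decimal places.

P(θ) = 1 / (1 + exp(−a(θ − b)))
logit = ln(0.6700/0.3300) = 0.7082
θ = b + logit/(a) = -1.23 + 0.7082/2.2100 = -0.9096

-0.91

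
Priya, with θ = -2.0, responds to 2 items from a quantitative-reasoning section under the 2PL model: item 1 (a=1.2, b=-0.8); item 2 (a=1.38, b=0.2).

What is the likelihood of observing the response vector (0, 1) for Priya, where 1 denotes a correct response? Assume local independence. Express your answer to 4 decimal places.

P(θ) = 1 / (1 + exp(−a(θ − b)))
P_1 = 1/(1+e^{1.4400}) = 0.1915
P_2 = 1/(1+e^{3.0360}) = 0.0458
L = (1−P_1) × P_2 = 0.8085 × 0.0458 = 0.03705

0.0370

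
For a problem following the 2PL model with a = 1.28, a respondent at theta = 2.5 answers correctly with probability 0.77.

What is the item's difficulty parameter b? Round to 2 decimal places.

P(theta) = 1 / (1 + exp(−a(theta − b)))
logit(0.77) = ln(0.77/0.23) = 1.2083
b = theta − logit/(a) = 2.5 − 1.2083/1.2800 = 1.5560

1.56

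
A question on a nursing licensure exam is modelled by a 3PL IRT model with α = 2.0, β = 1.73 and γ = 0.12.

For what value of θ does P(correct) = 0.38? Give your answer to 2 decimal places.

P(θ) = γ + (1 − γ) · 1 / (1 + exp(−α(θ − β)))
Remove guessing floor: (0.38 − 0.12)/(1 − 0.12) = 0.2955
logit = ln(0.2955/0.7045) = -0.8690
θ = β + logit/(α) = 1.73 + (-0.8690)/2.0000 = 1.2955

1.30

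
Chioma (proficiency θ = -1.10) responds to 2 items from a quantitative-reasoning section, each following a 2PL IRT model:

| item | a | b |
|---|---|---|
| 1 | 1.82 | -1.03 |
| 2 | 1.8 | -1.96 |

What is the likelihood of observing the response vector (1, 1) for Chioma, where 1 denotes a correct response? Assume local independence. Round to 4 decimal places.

P(θ) = 1 / (1 + exp(−a(θ − b)))
P_1 = 1/(1+e^{0.1274}) = 0.4682
P_2 = 1/(1+e^{-1.5480}) = 0.8246
L = P_1 × P_2 = 0.4682 × 0.8246 = 0.38608

0.3861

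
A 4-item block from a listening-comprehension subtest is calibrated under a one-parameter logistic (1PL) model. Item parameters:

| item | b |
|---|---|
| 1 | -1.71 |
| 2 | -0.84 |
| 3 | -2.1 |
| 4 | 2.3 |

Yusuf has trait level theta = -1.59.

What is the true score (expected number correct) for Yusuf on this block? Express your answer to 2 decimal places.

1.50

P(theta) = 1 / (1 + exp(−(theta − b)))
P_1 = 1/(1+e^{-0.1200}) = 0.5300
P_2 = 1/(1+e^{0.7500}) = 0.3208
P_3 = 1/(1+e^{-0.5100}) = 0.6248
P_4 = 1/(1+e^{3.8900}) = 0.0200
E[score] = 0.5300 + 0.3208 + 0.6248 + 0.0200 = 1.4956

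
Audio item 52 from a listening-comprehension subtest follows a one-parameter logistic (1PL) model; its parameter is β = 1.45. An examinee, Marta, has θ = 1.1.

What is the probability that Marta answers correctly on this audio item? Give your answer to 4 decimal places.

P(θ) = 1 / (1 + exp(−(θ − β)))
Exponent: (1.1 − 1.45) = -0.3500
1/(1 + e^{0.3500}) = 0.4134
P = 0.4134

0.4134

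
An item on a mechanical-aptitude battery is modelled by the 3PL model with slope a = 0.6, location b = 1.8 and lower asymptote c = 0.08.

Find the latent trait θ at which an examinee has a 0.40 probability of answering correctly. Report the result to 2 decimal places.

0.75

P(θ) = c + (1 − c) · 1 / (1 + exp(−a(θ − b)))
Remove guessing floor: (0.40 − 0.08)/(1 − 0.08) = 0.3478
logit = ln(0.3478/0.6522) = -0.6286
θ = b + logit/(a) = 1.8 + (-0.6286)/0.6000 = 0.7523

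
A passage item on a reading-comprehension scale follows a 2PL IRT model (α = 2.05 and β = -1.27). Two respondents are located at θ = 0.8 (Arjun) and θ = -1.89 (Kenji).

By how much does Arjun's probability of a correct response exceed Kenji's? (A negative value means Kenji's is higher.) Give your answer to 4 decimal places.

P(θ) = 1 / (1 + exp(−α(θ − β)))
P(Arjun) = 0.9858  [exponent 4.2435]
P(Kenji) = 0.2191  [exponent -1.2710]
Difference = 0.9858 − 0.2191 = 0.7668

0.7668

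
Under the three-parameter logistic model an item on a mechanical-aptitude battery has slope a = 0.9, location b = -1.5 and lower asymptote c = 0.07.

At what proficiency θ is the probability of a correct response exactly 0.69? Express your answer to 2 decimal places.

P(θ) = c + (1 − c) · 1 / (1 + exp(−a(θ − b)))
Remove guessing floor: (0.69 − 0.07)/(1 − 0.07) = 0.6667
logit = ln(0.6667/0.3333) = 0.6931
θ = b + logit/(a) = -1.5 + 0.6931/0.9000 = -0.7298

-0.73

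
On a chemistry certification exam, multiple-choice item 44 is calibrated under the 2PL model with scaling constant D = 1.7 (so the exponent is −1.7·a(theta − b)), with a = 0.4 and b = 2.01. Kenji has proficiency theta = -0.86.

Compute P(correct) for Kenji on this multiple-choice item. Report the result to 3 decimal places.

0.124

P(theta) = 1 / (1 + exp(−D·a(theta − b)))
Exponent: 1.7 × 0.4 × (-0.86 − 2.01) = -1.9516
1/(1 + e^{1.9516}) = 0.1244
P = 0.1244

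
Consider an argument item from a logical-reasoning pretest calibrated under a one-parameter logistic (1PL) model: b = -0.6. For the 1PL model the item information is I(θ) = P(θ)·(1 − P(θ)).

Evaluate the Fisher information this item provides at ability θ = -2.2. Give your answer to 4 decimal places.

P = 1/(1+e^{1.6000}) = 0.1680
P(1−P) = 0.1680 × 0.8320 = 0.1398
I = P(1−P) = 0.13976

0.1398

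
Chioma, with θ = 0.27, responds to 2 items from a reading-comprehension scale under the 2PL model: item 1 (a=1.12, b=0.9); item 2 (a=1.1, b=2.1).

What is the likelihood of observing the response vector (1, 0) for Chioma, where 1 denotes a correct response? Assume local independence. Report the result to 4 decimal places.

P(θ) = 1 / (1 + exp(−a(θ − b)))
P_1 = 1/(1+e^{0.7056}) = 0.3306
P_2 = 1/(1+e^{2.0130}) = 0.1178
L = P_1 × (1−P_2) = 0.3306 × 0.8822 = 0.29162

0.2916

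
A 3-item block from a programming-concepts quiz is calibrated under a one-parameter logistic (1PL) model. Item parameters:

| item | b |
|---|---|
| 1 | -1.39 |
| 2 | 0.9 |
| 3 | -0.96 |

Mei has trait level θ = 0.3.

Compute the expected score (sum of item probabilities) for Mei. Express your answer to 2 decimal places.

1.98

P(θ) = 1 / (1 + exp(−(θ − b)))
P_1 = 1/(1+e^{-1.6900}) = 0.8442
P_2 = 1/(1+e^{0.6000}) = 0.3543
P_3 = 1/(1+e^{-1.2600}) = 0.7790
E[score] = 0.8442 + 0.3543 + 0.7790 = 1.9776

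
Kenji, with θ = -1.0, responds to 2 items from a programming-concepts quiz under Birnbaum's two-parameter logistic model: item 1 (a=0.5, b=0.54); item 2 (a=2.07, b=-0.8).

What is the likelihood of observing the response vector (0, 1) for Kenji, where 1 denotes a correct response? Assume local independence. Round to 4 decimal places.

P(θ) = 1 / (1 + exp(−a(θ − b)))
P_1 = 1/(1+e^{0.7700}) = 0.3165
P_2 = 1/(1+e^{0.4140}) = 0.3980
L = (1−P_1) × P_2 = 0.6835 × 0.3980 = 0.27201

0.2720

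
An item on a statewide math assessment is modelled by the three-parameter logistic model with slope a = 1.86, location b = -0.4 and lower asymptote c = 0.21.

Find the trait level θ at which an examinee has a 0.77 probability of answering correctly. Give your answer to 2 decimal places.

0.08

P(θ) = c + (1 − c) · 1 / (1 + exp(−a(θ − b)))
Remove guessing floor: (0.77 − 0.21)/(1 − 0.21) = 0.7089
logit = ln(0.7089/0.2911) = 0.8899
θ = b + logit/(a) = -0.4 + 0.8899/1.8600 = 0.0784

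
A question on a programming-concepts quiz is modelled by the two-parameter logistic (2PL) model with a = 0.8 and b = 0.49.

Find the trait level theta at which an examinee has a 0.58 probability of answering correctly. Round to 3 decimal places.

0.893

P(theta) = 1 / (1 + exp(−a(theta − b)))
logit = ln(0.5800/0.4200) = 0.3228
theta = b + logit/(a) = 0.49 + 0.3228/0.8000 = 0.8935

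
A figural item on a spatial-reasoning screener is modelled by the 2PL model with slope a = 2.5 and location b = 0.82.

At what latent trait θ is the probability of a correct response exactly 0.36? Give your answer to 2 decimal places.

P(θ) = 1 / (1 + exp(−a(θ − b)))
logit = ln(0.3600/0.6400) = -0.5754
θ = b + logit/(a) = 0.82 + (-0.5754)/2.5000 = 0.5899

0.59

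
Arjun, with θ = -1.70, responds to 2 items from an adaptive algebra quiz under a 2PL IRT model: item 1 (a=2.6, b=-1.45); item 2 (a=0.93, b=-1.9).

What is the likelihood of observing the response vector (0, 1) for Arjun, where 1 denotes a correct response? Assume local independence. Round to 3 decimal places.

P(θ) = 1 / (1 + exp(−a(θ − b)))
P_1 = 1/(1+e^{0.6500}) = 0.3430
P_2 = 1/(1+e^{-0.1860}) = 0.5464
L = (1−P_1) × P_2 = 0.6570 × 0.5464 = 0.35897

0.359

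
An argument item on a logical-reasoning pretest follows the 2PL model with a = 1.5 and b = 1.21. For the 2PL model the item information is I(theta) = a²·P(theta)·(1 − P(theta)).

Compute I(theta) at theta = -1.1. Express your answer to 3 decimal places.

0.066

P = 1/(1+e^{3.4650}) = 0.0303
P(1−P) = 0.0303 × 0.9697 = 0.0294
I = a² × P(1−P) = 1.5² × 0.0294 = 0.06616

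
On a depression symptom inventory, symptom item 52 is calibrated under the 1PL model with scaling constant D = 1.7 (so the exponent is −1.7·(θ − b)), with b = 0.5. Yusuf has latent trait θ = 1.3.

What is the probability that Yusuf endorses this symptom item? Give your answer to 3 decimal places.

0.796

P(θ) = 1 / (1 + exp(−D·(θ − b)))
Exponent: 1.7 × (1.3 − 0.5) = 1.3600
1/(1 + e^{-1.3600}) = 0.7958
P = 0.7958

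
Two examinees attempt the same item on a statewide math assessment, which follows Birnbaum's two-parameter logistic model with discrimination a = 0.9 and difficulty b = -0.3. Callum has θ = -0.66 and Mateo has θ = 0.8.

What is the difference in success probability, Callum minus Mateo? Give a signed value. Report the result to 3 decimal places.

-0.309

P(θ) = 1 / (1 + exp(−a(θ − b)))
P(Callum) = 0.4197  [exponent -0.3240]
P(Mateo) = 0.7291  [exponent 0.9900]
Difference = 0.4197 − 0.7291 = -0.3094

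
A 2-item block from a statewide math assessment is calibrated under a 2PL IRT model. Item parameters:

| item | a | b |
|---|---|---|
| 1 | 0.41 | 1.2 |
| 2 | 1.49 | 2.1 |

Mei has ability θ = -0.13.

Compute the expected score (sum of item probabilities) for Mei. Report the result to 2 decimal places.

0.40

P(θ) = 1 / (1 + exp(−a(θ − b)))
P_1 = 1/(1+e^{0.5453}) = 0.3670
P_2 = 1/(1+e^{3.3227}) = 0.0348
E[score] = 0.3670 + 0.0348 = 0.4018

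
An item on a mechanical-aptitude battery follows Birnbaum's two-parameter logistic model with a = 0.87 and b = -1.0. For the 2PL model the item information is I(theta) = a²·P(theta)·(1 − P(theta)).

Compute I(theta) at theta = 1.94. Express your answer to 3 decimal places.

0.051

P = 1/(1+e^{-2.5578}) = 0.9281
P(1−P) = 0.9281 × 0.0719 = 0.0667
I = a² × P(1−P) = 0.87² × 0.0667 = 0.05051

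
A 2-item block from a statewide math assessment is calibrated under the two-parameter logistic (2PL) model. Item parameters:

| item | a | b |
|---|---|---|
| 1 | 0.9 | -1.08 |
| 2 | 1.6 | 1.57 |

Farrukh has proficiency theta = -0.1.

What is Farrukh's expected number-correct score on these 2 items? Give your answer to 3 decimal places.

P(theta) = 1 / (1 + exp(−a(theta − b)))
P_1 = 1/(1+e^{-0.8820}) = 0.7072
P_2 = 1/(1+e^{2.6720}) = 0.0646
E[score] = 0.7072 + 0.0646 = 0.7719

0.772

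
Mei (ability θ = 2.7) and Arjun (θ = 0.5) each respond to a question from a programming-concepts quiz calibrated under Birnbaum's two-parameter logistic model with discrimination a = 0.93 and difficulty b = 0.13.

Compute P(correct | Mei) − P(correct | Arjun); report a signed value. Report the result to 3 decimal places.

0.331

P(θ) = 1 / (1 + exp(−a(θ − b)))
P(Mei) = 0.9161  [exponent 2.3901]
P(Arjun) = 0.5852  [exponent 0.3441]
Difference = 0.9161 − 0.5852 = 0.3309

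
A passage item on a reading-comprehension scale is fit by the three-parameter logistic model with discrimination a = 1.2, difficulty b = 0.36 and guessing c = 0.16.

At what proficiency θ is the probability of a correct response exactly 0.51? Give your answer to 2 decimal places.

P(θ) = c + (1 − c) · 1 / (1 + exp(−a(θ − b)))
Remove guessing floor: (0.51 − 0.16)/(1 − 0.16) = 0.4167
logit = ln(0.4167/0.5833) = -0.3365
θ = b + logit/(a) = 0.36 + (-0.3365)/1.2000 = 0.0796

0.08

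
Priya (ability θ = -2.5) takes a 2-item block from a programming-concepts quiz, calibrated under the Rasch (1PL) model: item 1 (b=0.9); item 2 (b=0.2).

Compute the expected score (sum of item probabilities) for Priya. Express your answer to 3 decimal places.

P(θ) = 1 / (1 + exp(−(θ − b)))
P_1 = 1/(1+e^{3.4000}) = 0.0323
P_2 = 1/(1+e^{2.7000}) = 0.0630
E[score] = 0.0323 + 0.0630 = 0.0953

0.095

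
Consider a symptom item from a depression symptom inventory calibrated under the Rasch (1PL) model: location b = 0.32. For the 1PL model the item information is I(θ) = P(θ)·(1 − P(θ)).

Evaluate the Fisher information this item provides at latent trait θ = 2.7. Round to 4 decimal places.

P = 1/(1+e^{-2.3800}) = 0.9153
P(1−P) = 0.9153 × 0.0847 = 0.0775
I = P(1−P) = 0.07753

0.0775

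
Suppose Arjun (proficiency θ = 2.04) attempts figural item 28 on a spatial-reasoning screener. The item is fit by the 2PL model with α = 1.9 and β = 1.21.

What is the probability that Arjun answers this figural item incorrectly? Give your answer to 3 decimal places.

P(θ) = 1 / (1 + exp(−α(θ − β)))
Exponent: 1.9 × (2.04 − 1.21) = 1.5770
1/(1 + e^{-1.5770}) = 0.8288
P(incorrect) = 1 − 0.8288 = 0.1712

0.171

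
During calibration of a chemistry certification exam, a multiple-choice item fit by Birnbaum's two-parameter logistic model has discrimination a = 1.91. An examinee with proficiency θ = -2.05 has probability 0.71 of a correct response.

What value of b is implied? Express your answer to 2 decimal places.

-2.52

P(θ) = 1 / (1 + exp(−a(θ − b)))
logit(0.71) = ln(0.71/0.29) = 0.8954
b = θ − logit/(a) = -2.05 − 0.8954/1.9100 = -2.5188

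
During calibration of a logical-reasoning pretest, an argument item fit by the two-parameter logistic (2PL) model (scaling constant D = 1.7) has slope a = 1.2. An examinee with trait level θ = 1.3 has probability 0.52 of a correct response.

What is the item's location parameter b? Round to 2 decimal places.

P(θ) = 1 / (1 + exp(−D·a(θ − b)))
logit(0.52) = ln(0.52/0.48) = 0.0800
b = θ − logit/(1.7·a) = 1.3 − 0.0800/2.0400 = 1.2608

1.26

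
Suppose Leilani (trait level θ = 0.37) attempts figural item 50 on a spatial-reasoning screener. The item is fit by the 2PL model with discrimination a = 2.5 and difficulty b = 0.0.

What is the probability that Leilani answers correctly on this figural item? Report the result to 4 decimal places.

P(θ) = 1 / (1 + exp(−a(θ − b)))
Exponent: 2.5 × (0.37 − 0.0) = 0.9250
1/(1 + e^{-0.9250}) = 0.7161

0.7161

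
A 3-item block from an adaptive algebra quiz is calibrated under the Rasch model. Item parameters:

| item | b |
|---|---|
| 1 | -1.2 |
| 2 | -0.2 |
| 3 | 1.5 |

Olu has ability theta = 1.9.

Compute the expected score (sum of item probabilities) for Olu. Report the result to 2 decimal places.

2.45

P(theta) = 1 / (1 + exp(−(theta − b)))
P_1 = 1/(1+e^{-3.1000}) = 0.9569
P_2 = 1/(1+e^{-2.1000}) = 0.8909
P_3 = 1/(1+e^{-0.4000}) = 0.5987
E[score] = 0.9569 + 0.8909 + 0.5987 = 2.4465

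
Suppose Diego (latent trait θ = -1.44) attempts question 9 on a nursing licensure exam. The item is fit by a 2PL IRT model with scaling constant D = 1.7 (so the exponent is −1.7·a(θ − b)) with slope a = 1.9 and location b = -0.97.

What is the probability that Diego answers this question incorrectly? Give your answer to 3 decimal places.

0.820

P(θ) = 1 / (1 + exp(−D·a(θ − b)))
Exponent: 1.7 × 1.9 × (-1.44 − (-0.97)) = -1.5181
1/(1 + e^{1.5181}) = 0.1797
P = 0.1797
P(incorrect) = 1 − 0.1797 = 0.8203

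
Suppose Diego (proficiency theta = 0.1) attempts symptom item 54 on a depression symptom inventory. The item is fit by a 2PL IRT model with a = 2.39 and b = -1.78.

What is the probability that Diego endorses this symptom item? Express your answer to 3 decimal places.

0.989

P(theta) = 1 / (1 + exp(−a(theta − b)))
Exponent: 2.39 × (0.1 − (-1.78)) = 4.4932
1/(1 + e^{-4.4932}) = 0.9889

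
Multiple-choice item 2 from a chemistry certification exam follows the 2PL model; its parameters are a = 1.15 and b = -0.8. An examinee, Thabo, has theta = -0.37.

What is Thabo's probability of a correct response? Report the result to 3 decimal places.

0.621

P(theta) = 1 / (1 + exp(−a(theta − b)))
Exponent: 1.15 × (-0.37 − (-0.8)) = 0.4945
1/(1 + e^{-0.4945}) = 0.6212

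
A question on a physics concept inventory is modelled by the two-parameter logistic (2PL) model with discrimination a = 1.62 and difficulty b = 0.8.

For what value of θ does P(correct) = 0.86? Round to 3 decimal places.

1.921

P(θ) = 1 / (1 + exp(−a(θ − b)))
logit = ln(0.8600/0.1400) = 1.8153
θ = b + logit/(a) = 0.8 + 1.8153/1.6200 = 1.9205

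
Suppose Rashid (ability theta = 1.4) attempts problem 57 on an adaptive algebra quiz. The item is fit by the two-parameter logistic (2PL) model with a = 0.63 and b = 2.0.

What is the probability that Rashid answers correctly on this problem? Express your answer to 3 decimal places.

0.407

P(theta) = 1 / (1 + exp(−a(theta − b)))
Exponent: 0.63 × (1.4 − 2.0) = -0.3780
1/(1 + e^{0.3780}) = 0.4066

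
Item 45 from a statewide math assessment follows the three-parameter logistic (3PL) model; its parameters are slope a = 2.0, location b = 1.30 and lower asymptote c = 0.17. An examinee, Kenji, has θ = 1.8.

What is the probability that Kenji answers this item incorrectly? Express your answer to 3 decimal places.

0.223

P(θ) = c + (1 − c) · 1 / (1 + exp(−a(θ − b)))
Exponent: 2.0 × (1.8 − 1.30) = 1.0000
1/(1 + e^{-1.0000}) = 0.7311
P = 0.17 + 0.83 × 0.7311 = 0.7768
P(incorrect) = 1 − 0.7768 = 0.2232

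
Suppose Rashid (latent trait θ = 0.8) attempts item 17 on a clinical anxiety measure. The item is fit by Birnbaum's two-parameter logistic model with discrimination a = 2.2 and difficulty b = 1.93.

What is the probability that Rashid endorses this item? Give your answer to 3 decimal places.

P(θ) = 1 / (1 + exp(−a(θ − b)))
Exponent: 2.2 × (0.8 − 1.93) = -2.4860
1/(1 + e^{2.4860}) = 0.0768

0.077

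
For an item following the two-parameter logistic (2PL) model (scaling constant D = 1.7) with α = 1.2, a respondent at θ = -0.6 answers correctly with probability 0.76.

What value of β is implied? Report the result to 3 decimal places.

P(θ) = 1 / (1 + exp(−D·α(θ − β)))
logit(0.76) = ln(0.76/0.24) = 1.1527
β = θ − logit/(1.7·α) = -0.6 − 1.1527/2.0400 = -1.1650

-1.165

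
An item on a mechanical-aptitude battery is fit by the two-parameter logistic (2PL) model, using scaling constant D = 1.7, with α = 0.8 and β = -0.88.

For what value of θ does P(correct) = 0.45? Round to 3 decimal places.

P(θ) = 1 / (1 + exp(−D·α(θ − β)))
logit = ln(0.4500/0.5500) = -0.2007
θ = β + logit/(1.7·α) = -0.88 + (-0.2007)/1.3600 = -1.0276

-1.028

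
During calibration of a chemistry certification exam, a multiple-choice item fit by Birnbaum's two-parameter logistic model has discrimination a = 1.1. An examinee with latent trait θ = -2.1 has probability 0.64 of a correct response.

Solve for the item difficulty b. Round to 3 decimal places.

P(θ) = 1 / (1 + exp(−a(θ − b)))
logit(0.64) = ln(0.64/0.36) = 0.5754
b = θ − logit/(a) = -2.1 − 0.5754/1.1000 = -2.6231

-2.623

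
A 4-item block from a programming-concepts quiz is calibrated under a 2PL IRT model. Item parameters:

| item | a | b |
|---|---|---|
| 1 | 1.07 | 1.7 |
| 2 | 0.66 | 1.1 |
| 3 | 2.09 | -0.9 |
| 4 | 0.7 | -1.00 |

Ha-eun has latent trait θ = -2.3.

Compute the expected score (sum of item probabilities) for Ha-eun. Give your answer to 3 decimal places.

0.447

P(θ) = 1 / (1 + exp(−a(θ − b)))
P_1 = 1/(1+e^{4.2800}) = 0.0137
P_2 = 1/(1+e^{2.2440}) = 0.0959
P_3 = 1/(1+e^{2.9260}) = 0.0509
P_4 = 1/(1+e^{0.9100}) = 0.2870
E[score] = 0.0137 + 0.0959 + 0.0509 + 0.2870 = 0.4474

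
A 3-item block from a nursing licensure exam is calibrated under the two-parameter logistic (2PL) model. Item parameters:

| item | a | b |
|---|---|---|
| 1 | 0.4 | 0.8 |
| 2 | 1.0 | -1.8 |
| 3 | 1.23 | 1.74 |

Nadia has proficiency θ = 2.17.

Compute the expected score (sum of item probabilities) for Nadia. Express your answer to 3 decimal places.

P(θ) = 1 / (1 + exp(−a(θ − b)))
P_1 = 1/(1+e^{-0.5480}) = 0.6337
P_2 = 1/(1+e^{-3.9700}) = 0.9815
P_3 = 1/(1+e^{-0.5289}) = 0.6292
E[score] = 0.6337 + 0.9815 + 0.6292 = 2.2444

2.244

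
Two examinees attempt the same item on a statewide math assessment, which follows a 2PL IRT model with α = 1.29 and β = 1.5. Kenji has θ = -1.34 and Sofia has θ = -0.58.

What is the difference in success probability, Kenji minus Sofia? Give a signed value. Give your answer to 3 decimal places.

-0.039

P(θ) = 1 / (1 + exp(−α(θ − β)))
P(Kenji) = 0.0250  [exponent -3.6636]
P(Sofia) = 0.0640  [exponent -2.6832]
Difference = 0.0250 − 0.0640 = -0.0390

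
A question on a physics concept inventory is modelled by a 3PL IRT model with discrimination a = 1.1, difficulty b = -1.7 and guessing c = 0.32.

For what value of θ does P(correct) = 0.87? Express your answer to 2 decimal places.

-0.39

P(θ) = c + (1 − c) · 1 / (1 + exp(−a(θ − b)))
Remove guessing floor: (0.87 − 0.32)/(1 − 0.32) = 0.8088
logit = ln(0.8088/0.1912) = 1.4424
θ = b + logit/(a) = -1.7 + 1.4424/1.1000 = -0.3887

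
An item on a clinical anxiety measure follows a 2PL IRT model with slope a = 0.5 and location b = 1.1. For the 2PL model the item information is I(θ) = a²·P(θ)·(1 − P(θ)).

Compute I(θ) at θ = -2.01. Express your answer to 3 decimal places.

P = 1/(1+e^{1.5550}) = 0.1744
P(1−P) = 0.1744 × 0.8256 = 0.1440
I = a² × P(1−P) = 0.5² × 0.1440 = 0.03599

0.036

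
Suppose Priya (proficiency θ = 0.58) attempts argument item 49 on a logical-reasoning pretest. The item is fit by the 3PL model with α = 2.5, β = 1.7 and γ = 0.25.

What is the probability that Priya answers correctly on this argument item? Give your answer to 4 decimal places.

0.2930

P(θ) = γ + (1 − γ) · 1 / (1 + exp(−α(θ − β)))
Exponent: 2.5 × (0.58 − 1.7) = -2.8000
1/(1 + e^{2.8000}) = 0.0573
P = 0.25 + 0.75 × 0.0573 = 0.2930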